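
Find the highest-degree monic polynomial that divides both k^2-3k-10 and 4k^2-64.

By polynomial division,
  k^2-3k-10 = (1/4)(4k^2-64) + (-3k+6)
  4k^2-64 = (-(4/3)k-8/3)(-3k+6) + (-48)
  -3k+6 = ((1/16)k-1/8)(-48) + (0)
The last nonzero remainder is the constant -48, so the polynomials are coprime and gcd = 1.

1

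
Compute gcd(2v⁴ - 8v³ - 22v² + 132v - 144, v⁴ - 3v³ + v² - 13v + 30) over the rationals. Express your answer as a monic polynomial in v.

Repeated division with remainder:
  2v⁴ - 8v³ - 22v² + 132v - 144 = (2)(v⁴ - 3v³ + v² - 13v + 30) + (-2v³ - 24v² + 158v - 204)
  v⁴ - 3v³ + v² - 13v + 30 = (-(1/2)v + 15/2)(-2v³ - 24v² + 158v - 204) + (260v² - 1300v + 1560)
  -2v³ - 24v² + 158v - 204 = (-(1/130)v - 17/130)(260v² - 1300v + 1560) + (0)
Last nonzero remainder: 260v² - 1300v + 1560. Dividing through by 260 gives the monic gcd v² - 5v + 6.

v² - 5v + 6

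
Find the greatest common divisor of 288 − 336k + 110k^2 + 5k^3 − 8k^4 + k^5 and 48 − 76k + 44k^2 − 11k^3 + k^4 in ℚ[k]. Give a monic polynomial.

−24 + 26k − 9k^2 + k^3

By polynomial division,
  k^5 − 8k^4 + 5k^3 + 110k^2 − 336k + 288 = (k + 3)(k^4 − 11k^3 + 44k^2 − 76k + 48) + (−6k^3 + 54k^2 − 156k + 144)
  k^4 − 11k^3 + 44k^2 − 76k + 48 = (−(1/6)k + 1/3)(−6k^3 + 54k^2 − 156k + 144) + (0)
Last nonzero remainder: −6k^3 + 54k^2 − 156k + 144. Dividing through by −6 gives the monic gcd k^3 − 9k^2 + 26k − 24.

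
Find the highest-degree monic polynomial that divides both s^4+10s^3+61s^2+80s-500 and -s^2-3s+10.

s^2+3s-10

Apply the Euclidean algorithm:
  s^4+10s^3+61s^2+80s-500 = (-s^2-7s-50)(-s^2-3s+10) + (0)
Last nonzero remainder: -s^2-3s+10. Dividing through by -1 gives the monic gcd s^2+3s-10.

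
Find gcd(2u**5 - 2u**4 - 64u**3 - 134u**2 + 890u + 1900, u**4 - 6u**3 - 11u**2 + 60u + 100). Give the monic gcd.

u**3 - 8u**2 + 5u + 50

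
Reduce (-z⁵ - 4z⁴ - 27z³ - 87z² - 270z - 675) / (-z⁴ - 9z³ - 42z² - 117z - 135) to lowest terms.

Repeated division with remainder:
  -z⁵ - 4z⁴ - 27z³ - 87z² - 270z - 675 = (z - 5)(-z⁴ - 9z³ - 42z² - 117z - 135) + (-30z³ - 180z² - 720z - 1350)
  -z⁴ - 9z³ - 42z² - 117z - 135 = ((1/30)z + 1/10)(-30z³ - 180z² - 720z - 1350) + (0)
Last nonzero remainder: -30z³ - 180z² - 720z - 1350. Dividing through by -30 gives the monic gcd z³ + 6z² + 24z + 45.
Cancel z³ + 6z² + 24z + 45 from numerator and denominator to get the reduced form.

(z² - 2z + 15)/(z + 3)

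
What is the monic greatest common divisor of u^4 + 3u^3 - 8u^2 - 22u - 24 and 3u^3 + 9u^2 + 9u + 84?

Euclidean algorithm in ℚ[u]:
  u^4 + 3u^3 - 8u^2 - 22u - 24 = ((1/3)u)(3u^3 + 9u^2 + 9u + 84) + (-11u^2 - 50u - 24)
  3u^3 + 9u^2 + 9u + 84 = (-(3/11)u + 51/121)(-11u^2 - 50u - 24) + ((2847/121)u + 11388/121)
  -11u^2 - 50u - 24 = (-(1331/2847)u - 242/949)((2847/121)u + 11388/121) + (0)
Last nonzero remainder: (2847/121)u + 11388/121. Dividing through by 2847/121 gives the monic gcd u + 4.

u + 4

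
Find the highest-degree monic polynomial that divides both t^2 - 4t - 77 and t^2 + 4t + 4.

1

Apply the Euclidean algorithm:
  t^2 - 4t - 77 = (t^2 + 4t + 4) + (-8t - 81)
  t^2 + 4t + 4 = (-(1/8)t + 49/64)(-8t - 81) + (4225/64)
  -8t - 81 = (-(512/4225)t - 5184/4225)(4225/64) + (0)
The last nonzero remainder is the constant 4225/64, so the polynomials are coprime and gcd = 1.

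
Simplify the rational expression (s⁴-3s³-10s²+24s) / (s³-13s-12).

By polynomial division,
  s⁴-3s³-10s²+24s = (s-3)(s³-13s-12) + (3s²-3s-36)
  s³-13s-12 = ((1/3)s+1/3)(3s²-3s-36) + (0)
Last nonzero remainder: 3s²-3s-36. Dividing through by 3 gives the monic gcd s²-s-12.
Cancel s²-s-12 from numerator and denominator to get the reduced form.

(s²-2s)/(s+1)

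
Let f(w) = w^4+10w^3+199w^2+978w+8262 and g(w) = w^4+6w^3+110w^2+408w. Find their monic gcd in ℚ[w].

Euclidean algorithm in ℚ[w]:
  w^4+10w^3+199w^2+978w+8262 = (w^4+6w^3+110w^2+408w) + (4w^3+89w^2+570w+8262)
  w^4+6w^3+110w^2+408w = ((1/4)w-65/16)(4w^3+89w^2+570w+8262) + ((5265/16)w^2+(5265/8)w+268515/8)
  4w^3+89w^2+570w+8262 = ((64/5265)w+16/65)((5265/16)w^2+(5265/8)w+268515/8) + (0)
Last nonzero remainder: (5265/16)w^2+(5265/8)w+268515/8. Dividing through by 5265/16 gives the monic gcd w^2+2w+102.

w^2+2w+102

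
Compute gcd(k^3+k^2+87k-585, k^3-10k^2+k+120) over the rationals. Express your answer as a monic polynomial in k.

k-5

Repeated division with remainder:
  k^3+k^2+87k-585 = (k^3-10k^2+k+120) + (11k^2+86k-705)
  k^3-10k^2+k+120 = ((1/11)k-196/121)(11k^2+86k-705) + ((24732/121)k-123660/121)
  11k^2+86k-705 = ((1331/24732)k+5687/8244)((24732/121)k-123660/121) + (0)
Last nonzero remainder: (24732/121)k-123660/121. Dividing through by 24732/121 gives the monic gcd k-5.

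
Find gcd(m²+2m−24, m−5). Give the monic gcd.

By polynomial division,
  m²+2m−24 = (m+7)(m−5) + (11)
  m−5 = ((1/11)m−5/11)(11) + (0)
The last nonzero remainder is the constant 11, so the polynomials are coprime and gcd = 1.

1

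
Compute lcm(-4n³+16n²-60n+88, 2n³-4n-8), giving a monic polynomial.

n⁵-2n⁴+9n³-14n-44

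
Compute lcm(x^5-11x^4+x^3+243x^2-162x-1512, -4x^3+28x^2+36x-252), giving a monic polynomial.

Apply the Euclidean algorithm:
  x^5-11x^4+x^3+243x^2-162x-1512 = (-(1/4)x^2+x+9/2)(-4x^3+28x^2+36x-252) + (18x^2-72x-378)
  -4x^3+28x^2+36x-252 = (-(2/9)x+2/3)(18x^2-72x-378) + (0)
Last nonzero remainder: 18x^2-72x-378. Dividing through by 18 gives the monic gcd x^2-4x-21.
Then lcm(f, g) = f·g / gcd(f, g); expanding and making the result monic gives the answer.

x^6-14x^5+34x^4+240x^3-891x^2-1026x+4536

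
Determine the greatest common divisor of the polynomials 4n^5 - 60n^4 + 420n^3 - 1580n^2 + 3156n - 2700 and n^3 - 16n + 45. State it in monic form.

n^2 - 5n + 9

By polynomial division,
  4n^5 - 60n^4 + 420n^3 - 1580n^2 + 3156n - 2700 = (4n^2 - 60n + 484)(n^3 - 16n + 45) + (-2720n^2 + 13600n - 24480)
  n^3 - 16n + 45 = (-(1/2720)n - 1/544)(-2720n^2 + 13600n - 24480) + (0)
Last nonzero remainder: -2720n^2 + 13600n - 24480. Dividing through by -2720 gives the monic gcd n^2 - 5n + 9.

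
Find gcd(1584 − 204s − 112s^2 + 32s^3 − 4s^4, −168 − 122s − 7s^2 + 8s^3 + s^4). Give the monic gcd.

Euclidean algorithm in ℚ[s]:
  −4s^4 + 32s^3 − 112s^2 − 204s + 1584 = (−4)(s^4 + 8s^3 − 7s^2 − 122s − 168) + (64s^3 − 140s^2 − 692s + 912)
  s^4 + 8s^3 − 7s^2 − 122s − 168 = ((1/64)s + 163/1024)(64s^3 − 140s^2 − 692s + 912) + ((6681/256)s^2 − (6681/256)s − 20043/64)
  64s^3 − 140s^2 − 692s + 912 = ((16384/6681)s − 19456/6681)((6681/256)s^2 − (6681/256)s − 20043/64) + (0)
Last nonzero remainder: (6681/256)s^2 − (6681/256)s − 20043/64. Dividing through by 6681/256 gives the monic gcd s^2 − s − 12.

−12 − s + s^2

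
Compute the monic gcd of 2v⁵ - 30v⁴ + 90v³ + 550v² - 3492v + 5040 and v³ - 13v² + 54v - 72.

v³ - 13v² + 54v - 72

By polynomial division,
  2v⁵ - 30v⁴ + 90v³ + 550v² - 3492v + 5040 = (2v² - 4v - 70)(v³ - 13v² + 54v - 72) + (0)
The last nonzero remainder v³ - 13v² + 54v - 72 is already monic.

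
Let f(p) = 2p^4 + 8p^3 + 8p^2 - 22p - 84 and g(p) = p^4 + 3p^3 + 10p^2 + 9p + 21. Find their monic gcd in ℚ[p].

Euclidean algorithm in ℚ[p]:
  2p^4 + 8p^3 + 8p^2 - 22p - 84 = (2)(p^4 + 3p^3 + 10p^2 + 9p + 21) + (2p^3 - 12p^2 - 40p - 126)
  p^4 + 3p^3 + 10p^2 + 9p + 21 = ((1/2)p + 9/2)(2p^3 - 12p^2 - 40p - 126) + (84p^2 + 252p + 588)
  2p^3 - 12p^2 - 40p - 126 = ((1/42)p - 3/14)(84p^2 + 252p + 588) + (0)
Last nonzero remainder: 84p^2 + 252p + 588. Dividing through by 84 gives the monic gcd p^2 + 3p + 7.

p^2 + 3p + 7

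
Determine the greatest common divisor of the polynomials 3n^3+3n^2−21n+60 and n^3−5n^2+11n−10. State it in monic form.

n^2−3n+5

Repeated division with remainder:
  3n^3+3n^2−21n+60 = (3)(n^3−5n^2+11n−10) + (18n^2−54n+90)
  n^3−5n^2+11n−10 = ((1/18)n−1/9)(18n^2−54n+90) + (0)
Last nonzero remainder: 18n^2−54n+90. Dividing through by 18 gives the monic gcd n^2−3n+5.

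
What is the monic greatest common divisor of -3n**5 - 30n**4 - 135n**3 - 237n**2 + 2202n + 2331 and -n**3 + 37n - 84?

Apply the Euclidean algorithm:
  -3n**5 - 30n**4 - 135n**3 - 237n**2 + 2202n + 2331 = (3n**2 + 30n + 246)(-n**3 + 37n - 84) + (-1095n**2 - 4380n + 22995)
  -n**3 + 37n - 84 = ((1/1095)n - 4/1095)(-1095n**2 - 4380n + 22995) + (0)
Last nonzero remainder: -1095n**2 - 4380n + 22995. Dividing through by -1095 gives the monic gcd n**2 + 4n - 21.

n**2 + 4n - 21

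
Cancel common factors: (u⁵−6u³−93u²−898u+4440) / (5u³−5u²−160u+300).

(u³−u²+25u−148)/(5u−10)

Apply the Euclidean algorithm:
  u⁵−6u³−93u²−898u+4440 = ((1/5)u²+(1/5)u+27/5)(5u³−5u²−160u+300) + (−94u²−94u+2820)
  5u³−5u²−160u+300 = (−(5/94)u+5/47)(−94u²−94u+2820) + (0)
Last nonzero remainder: −94u²−94u+2820. Dividing through by −94 gives the monic gcd u²+u−30.
Cancel u²+u−30 from numerator and denominator to get the reduced form.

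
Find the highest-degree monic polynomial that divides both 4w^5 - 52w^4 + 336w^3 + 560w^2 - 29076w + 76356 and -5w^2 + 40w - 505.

Repeated division with remainder:
  4w^5 - 52w^4 + 336w^3 + 560w^2 - 29076w + 76356 = (-(4/5)w^3 + 4w^2 + (228/5)w - 756/5)(-5w^2 + 40w - 505) + (0)
Last nonzero remainder: -5w^2 + 40w - 505. Dividing through by -5 gives the monic gcd w^2 - 8w + 101.

w^2 - 8w + 101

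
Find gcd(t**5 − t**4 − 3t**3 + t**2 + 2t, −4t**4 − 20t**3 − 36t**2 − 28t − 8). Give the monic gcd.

t**2 + 2t + 1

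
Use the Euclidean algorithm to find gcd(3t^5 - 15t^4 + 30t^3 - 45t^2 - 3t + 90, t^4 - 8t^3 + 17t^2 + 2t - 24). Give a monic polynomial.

By polynomial division,
  3t^5 - 15t^4 + 30t^3 - 45t^2 - 3t + 90 = (3t + 9)(t^4 - 8t^3 + 17t^2 + 2t - 24) + (51t^3 - 204t^2 + 51t + 306)
  t^4 - 8t^3 + 17t^2 + 2t - 24 = ((1/51)t - 4/51)(51t^3 - 204t^2 + 51t + 306) + (0)
Last nonzero remainder: 51t^3 - 204t^2 + 51t + 306. Dividing through by 51 gives the monic gcd t^3 - 4t^2 + t + 6.

t^3 - 4t^2 + t + 6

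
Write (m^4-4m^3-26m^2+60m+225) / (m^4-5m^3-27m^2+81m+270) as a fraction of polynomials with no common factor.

By polynomial division,
  m^4-4m^3-26m^2+60m+225 = (m^4-5m^3-27m^2+81m+270) + (m^3+m^2-21m-45)
  m^4-5m^3-27m^2+81m+270 = (m-6)(m^3+m^2-21m-45) + (0)
The last nonzero remainder m^3+m^2-21m-45 is already monic.
Cancel m^3+m^2-21m-45 from numerator and denominator to get the reduced form.

(m-5)/(m-6)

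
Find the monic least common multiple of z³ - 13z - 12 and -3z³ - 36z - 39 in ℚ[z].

z⁵ - z⁴ + z² - 157z - 156

Apply the Euclidean algorithm:
  z³ - 13z - 12 = (-1/3)(-3z³ - 36z - 39) + (-25z - 25)
  -3z³ - 36z - 39 = ((3/25)z² - (3/25)z + 39/25)(-25z - 25) + (0)
Last nonzero remainder: -25z - 25. Dividing through by -25 gives the monic gcd z + 1.
Then lcm(f, g) = f·g / gcd(f, g); expanding and making the result monic gives the answer.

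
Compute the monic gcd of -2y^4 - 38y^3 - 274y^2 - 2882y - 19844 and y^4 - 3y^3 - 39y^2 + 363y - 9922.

Euclidean algorithm in ℚ[y]:
  -2y^4 - 38y^3 - 274y^2 - 2882y - 19844 = (-2)(y^4 - 3y^3 - 39y^2 + 363y - 9922) + (-44y^3 - 352y^2 - 2156y - 39688)
  y^4 - 3y^3 - 39y^2 + 363y - 9922 = (-(1/44)y + 1/4)(-44y^3 - 352y^2 - 2156y - 39688) + (0)
Last nonzero remainder: -44y^3 - 352y^2 - 2156y - 39688. Dividing through by -44 gives the monic gcd y^3 + 8y^2 + 49y + 902.

y^3 + 8y^2 + 49y + 902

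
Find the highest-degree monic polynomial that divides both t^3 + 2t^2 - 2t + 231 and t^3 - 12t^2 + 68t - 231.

t^2 - 5t + 33

By polynomial division,
  t^3 + 2t^2 - 2t + 231 = (t^3 - 12t^2 + 68t - 231) + (14t^2 - 70t + 462)
  t^3 - 12t^2 + 68t - 231 = ((1/14)t - 1/2)(14t^2 - 70t + 462) + (0)
Last nonzero remainder: 14t^2 - 70t + 462. Dividing through by 14 gives the monic gcd t^2 - 5t + 33.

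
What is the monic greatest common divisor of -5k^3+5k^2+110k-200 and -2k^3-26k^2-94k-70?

Euclidean algorithm in ℚ[k]:
  -5k^3+5k^2+110k-200 = (5/2)(-2k^3-26k^2-94k-70) + (70k^2+345k-25)
  -2k^3-26k^2-94k-70 = (-(1/35)k-113/490)(70k^2+345k-25) + (-(1485/98)k-7425/98)
  70k^2+345k-25 = (-(1372/297)k+98/297)(-(1485/98)k-7425/98) + (0)
Last nonzero remainder: -(1485/98)k-7425/98. Dividing through by -1485/98 gives the monic gcd k+5.

k+5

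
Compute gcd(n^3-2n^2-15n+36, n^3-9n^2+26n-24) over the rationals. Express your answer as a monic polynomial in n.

n-3

Repeated division with remainder:
  n^3-2n^2-15n+36 = (n^3-9n^2+26n-24) + (7n^2-41n+60)
  n^3-9n^2+26n-24 = ((1/7)n-22/49)(7n^2-41n+60) + (-(48/49)n+144/49)
  7n^2-41n+60 = (-(343/48)n+245/12)(-(48/49)n+144/49) + (0)
Last nonzero remainder: -(48/49)n+144/49. Dividing through by -48/49 gives the monic gcd n-3.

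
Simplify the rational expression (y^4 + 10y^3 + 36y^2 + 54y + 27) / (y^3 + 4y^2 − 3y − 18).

(y^2 + 4y + 3)/(y − 2)

Apply the Euclidean algorithm:
  y^4 + 10y^3 + 36y^2 + 54y + 27 = (y + 6)(y^3 + 4y^2 − 3y − 18) + (15y^2 + 90y + 135)
  y^3 + 4y^2 − 3y − 18 = ((1/15)y − 2/15)(15y^2 + 90y + 135) + (0)
Last nonzero remainder: 15y^2 + 90y + 135. Dividing through by 15 gives the monic gcd y^2 + 6y + 9.
Cancel y^2 + 6y + 9 from numerator and denominator to get the reduced form.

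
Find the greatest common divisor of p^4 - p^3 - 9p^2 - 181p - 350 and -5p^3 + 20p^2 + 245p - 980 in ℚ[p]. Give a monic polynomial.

p - 7

By polynomial division,
  p^4 - p^3 - 9p^2 - 181p - 350 = (-(1/5)p - 3/5)(-5p^3 + 20p^2 + 245p - 980) + (52p^2 - 230p - 938)
  -5p^3 + 20p^2 + 245p - 980 = (-(5/52)p - 55/1352)(52p^2 - 230p - 938) + ((98325/676)p - 688275/676)
  52p^2 - 230p - 938 = ((35152/98325)p + 90584/98325)((98325/676)p - 688275/676) + (0)
Last nonzero remainder: (98325/676)p - 688275/676. Dividing through by 98325/676 gives the monic gcd p - 7.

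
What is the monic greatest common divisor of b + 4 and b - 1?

Apply the Euclidean algorithm:
  b + 4 = (b - 1) + (5)
  b - 1 = ((1/5)b - 1/5)(5) + (0)
The last nonzero remainder is the constant 5, so the polynomials are coprime and gcd = 1.

1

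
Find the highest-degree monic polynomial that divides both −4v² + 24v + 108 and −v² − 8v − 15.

Apply the Euclidean algorithm:
  −4v² + 24v + 108 = (4)(−v² − 8v − 15) + (56v + 168)
  −v² − 8v − 15 = (−(1/56)v − 5/56)(56v + 168) + (0)
Last nonzero remainder: 56v + 168. Dividing through by 56 gives the monic gcd v + 3.

v + 3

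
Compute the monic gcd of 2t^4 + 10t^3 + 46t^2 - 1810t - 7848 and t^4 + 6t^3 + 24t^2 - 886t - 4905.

t^3 + t^2 + 19t - 981

By polynomial division,
  2t^4 + 10t^3 + 46t^2 - 1810t - 7848 = (2)(t^4 + 6t^3 + 24t^2 - 886t - 4905) + (-2t^3 - 2t^2 - 38t + 1962)
  t^4 + 6t^3 + 24t^2 - 886t - 4905 = (-(1/2)t - 5/2)(-2t^3 - 2t^2 - 38t + 1962) + (0)
Last nonzero remainder: -2t^3 - 2t^2 - 38t + 1962. Dividing through by -2 gives the monic gcd t^3 + t^2 + 19t - 981.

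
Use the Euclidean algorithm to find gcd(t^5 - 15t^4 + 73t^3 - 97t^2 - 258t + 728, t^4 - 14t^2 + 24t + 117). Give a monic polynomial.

t^2 - 6t + 13

Euclidean algorithm in ℚ[t]:
  t^5 - 15t^4 + 73t^3 - 97t^2 - 258t + 728 = (t - 15)(t^4 - 14t^2 + 24t + 117) + (87t^3 - 331t^2 - 15t + 2483)
  t^4 - 14t^2 + 24t + 117 = ((1/87)t + 331/7569)(87t^3 - 331t^2 - 15t + 2483) + ((4900/7569)t^2 - (9800/2523)t + 63700/7569)
  87t^3 - 331t^2 - 15t + 2483 = ((658503/4900)t + 1445679/4900)((4900/7569)t^2 - (9800/2523)t + 63700/7569) + (0)
Last nonzero remainder: (4900/7569)t^2 - (9800/2523)t + 63700/7569. Dividing through by 4900/7569 gives the monic gcd t^2 - 6t + 13.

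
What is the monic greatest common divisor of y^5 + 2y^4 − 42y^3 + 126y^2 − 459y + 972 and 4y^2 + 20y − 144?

By polynomial division,
  y^5 + 2y^4 − 42y^3 + 126y^2 − 459y + 972 = ((1/4)y^3 − (3/4)y^2 + (9/4)y − 27/4)(4y^2 + 20y − 144) + (0)
Last nonzero remainder: 4y^2 + 20y − 144. Dividing through by 4 gives the monic gcd y^2 + 5y − 36.

y^2 + 5y − 36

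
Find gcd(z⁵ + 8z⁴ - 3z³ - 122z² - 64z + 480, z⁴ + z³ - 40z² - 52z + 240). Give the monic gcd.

z³ + 7z² + 2z - 40

Repeated division with remainder:
  z⁵ + 8z⁴ - 3z³ - 122z² - 64z + 480 = (z + 7)(z⁴ + z³ - 40z² - 52z + 240) + (30z³ + 210z² + 60z - 1200)
  z⁴ + z³ - 40z² - 52z + 240 = ((1/30)z - 1/5)(30z³ + 210z² + 60z - 1200) + (0)
Last nonzero remainder: 30z³ + 210z² + 60z - 1200. Dividing through by 30 gives the monic gcd z³ + 7z² + 2z - 40.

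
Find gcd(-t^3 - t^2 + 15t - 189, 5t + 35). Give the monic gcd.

Euclidean algorithm in ℚ[t]:
  -t^3 - t^2 + 15t - 189 = (-(1/5)t^2 + (6/5)t - 27/5)(5t + 35) + (0)
Last nonzero remainder: 5t + 35. Dividing through by 5 gives the monic gcd t + 7.

t + 7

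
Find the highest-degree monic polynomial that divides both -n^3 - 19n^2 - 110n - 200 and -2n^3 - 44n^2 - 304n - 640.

n^2 + 14n + 40

Euclidean algorithm in ℚ[n]:
  -n^3 - 19n^2 - 110n - 200 = (1/2)(-2n^3 - 44n^2 - 304n - 640) + (3n^2 + 42n + 120)
  -2n^3 - 44n^2 - 304n - 640 = (-(2/3)n - 16/3)(3n^2 + 42n + 120) + (0)
Last nonzero remainder: 3n^2 + 42n + 120. Dividing through by 3 gives the monic gcd n^2 + 14n + 40.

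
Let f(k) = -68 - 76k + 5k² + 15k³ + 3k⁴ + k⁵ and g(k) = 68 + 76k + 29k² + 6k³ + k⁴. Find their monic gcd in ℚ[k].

Apply the Euclidean algorithm:
  k⁵ + 3k⁴ + 15k³ + 5k² - 76k - 68 = (k - 3)(k⁴ + 6k³ + 29k² + 76k + 68) + (4k³ + 16k² + 84k + 136)
  k⁴ + 6k³ + 29k² + 76k + 68 = ((1/4)k + 1/2)(4k³ + 16k² + 84k + 136) + (0)
Last nonzero remainder: 4k³ + 16k² + 84k + 136. Dividing through by 4 gives the monic gcd k³ + 4k² + 21k + 34.

34 + 21k + 4k² + k³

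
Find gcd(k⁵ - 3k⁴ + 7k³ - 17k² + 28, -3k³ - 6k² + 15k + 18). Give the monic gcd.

Euclidean algorithm in ℚ[k]:
  k⁵ - 3k⁴ + 7k³ - 17k² + 28 = (-(1/3)k² + (5/3)k - 22/3)(-3k³ - 6k² + 15k + 18) + (-80k² + 80k + 160)
  -3k³ - 6k² + 15k + 18 = ((3/80)k + 9/80)(-80k² + 80k + 160) + (0)
Last nonzero remainder: -80k² + 80k + 160. Dividing through by -80 gives the monic gcd k² - k - 2.

k² - k - 2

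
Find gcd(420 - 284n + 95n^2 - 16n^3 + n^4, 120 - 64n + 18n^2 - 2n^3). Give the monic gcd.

-60 + 32n - 9n^2 + n^3

Apply the Euclidean algorithm:
  n^4 - 16n^3 + 95n^2 - 284n + 420 = (-(1/2)n + 7/2)(-2n^3 + 18n^2 - 64n + 120) + (0)
Last nonzero remainder: -2n^3 + 18n^2 - 64n + 120. Dividing through by -2 gives the monic gcd n^3 - 9n^2 + 32n - 60.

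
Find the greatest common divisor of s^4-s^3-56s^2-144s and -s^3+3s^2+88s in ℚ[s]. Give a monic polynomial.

Apply the Euclidean algorithm:
  s^4-s^3-56s^2-144s = (-s-2)(-s^3+3s^2+88s) + (38s^2+32s)
  -s^3+3s^2+88s = (-(1/38)s+73/722)(38s^2+32s) + ((30600/361)s)
  38s^2+32s = ((6859/15300)s+1444/3825)((30600/361)s) + (0)
Last nonzero remainder: (30600/361)s. Dividing through by 30600/361 gives the monic gcd s.

s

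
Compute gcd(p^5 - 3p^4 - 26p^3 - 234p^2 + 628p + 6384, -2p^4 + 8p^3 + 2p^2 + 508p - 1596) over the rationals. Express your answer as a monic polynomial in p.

Repeated division with remainder:
  p^5 - 3p^4 - 26p^3 - 234p^2 + 628p + 6384 = (-(1/2)p - 1/2)(-2p^4 + 8p^3 + 2p^2 + 508p - 1596) + (-21p^3 + 21p^2 + 84p + 5586)
  -2p^4 + 8p^3 + 2p^2 + 508p - 1596 = ((2/21)p - 2/7)(-21p^3 + 21p^2 + 84p + 5586) + (0)
Last nonzero remainder: -21p^3 + 21p^2 + 84p + 5586. Dividing through by -21 gives the monic gcd p^3 - p^2 - 4p - 266.

p^3 - p^2 - 4p - 266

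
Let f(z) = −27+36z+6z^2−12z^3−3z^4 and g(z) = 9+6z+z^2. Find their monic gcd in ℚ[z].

By polynomial division,
  −3z^4−12z^3+6z^2+36z−27 = (−3z^2+6z−3)(z^2+6z+9) + (0)
The last nonzero remainder z^2+6z+9 is already monic.

9+6z+z^2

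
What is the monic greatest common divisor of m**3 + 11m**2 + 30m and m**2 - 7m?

By polynomial division,
  m**3 + 11m**2 + 30m = (m + 18)(m**2 - 7m) + (156m)
  m**2 - 7m = ((1/156)m - 7/156)(156m) + (0)
Last nonzero remainder: 156m. Dividing through by 156 gives the monic gcd m.

m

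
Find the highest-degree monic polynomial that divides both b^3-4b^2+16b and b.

b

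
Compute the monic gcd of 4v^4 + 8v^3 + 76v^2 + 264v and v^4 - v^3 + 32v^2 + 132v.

v^2 + 3v

Repeated division with remainder:
  4v^4 + 8v^3 + 76v^2 + 264v = (4)(v^4 - v^3 + 32v^2 + 132v) + (12v^3 - 52v^2 - 264v)
  v^4 - v^3 + 32v^2 + 132v = ((1/12)v + 5/18)(12v^3 - 52v^2 - 264v) + ((616/9)v^2 + (616/3)v)
  12v^3 - 52v^2 - 264v = ((27/154)v - 9/7)((616/9)v^2 + (616/3)v) + (0)
Last nonzero remainder: (616/9)v^2 + (616/3)v. Dividing through by 616/9 gives the monic gcd v^2 + 3v.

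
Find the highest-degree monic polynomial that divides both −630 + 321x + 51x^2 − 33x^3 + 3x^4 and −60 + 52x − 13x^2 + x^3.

Repeated division with remainder:
  3x^4 − 33x^3 + 51x^2 + 321x − 630 = (3x + 6)(x^3 − 13x^2 + 52x − 60) + (−27x^2 + 189x − 270)
  x^3 − 13x^2 + 52x − 60 = (−(1/27)x + 2/9)(−27x^2 + 189x − 270) + (0)
Last nonzero remainder: −27x^2 + 189x − 270. Dividing through by −27 gives the monic gcd x^2 − 7x + 10.

10 − 7x + x^2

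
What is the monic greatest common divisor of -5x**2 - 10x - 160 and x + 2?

1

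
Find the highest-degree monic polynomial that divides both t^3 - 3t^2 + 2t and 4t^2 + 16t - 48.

t - 2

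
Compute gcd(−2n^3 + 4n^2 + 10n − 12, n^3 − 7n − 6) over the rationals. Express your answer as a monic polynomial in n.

n^2 − n − 6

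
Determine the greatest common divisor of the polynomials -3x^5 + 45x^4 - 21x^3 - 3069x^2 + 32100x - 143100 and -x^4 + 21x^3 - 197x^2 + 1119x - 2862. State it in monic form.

By polynomial division,
  -3x^5 + 45x^4 - 21x^3 - 3069x^2 + 32100x - 143100 = (3x + 18)(-x^4 + 21x^3 - 197x^2 + 1119x - 2862) + (192x^3 - 2880x^2 + 20544x - 91584)
  -x^4 + 21x^3 - 197x^2 + 1119x - 2862 = (-(1/192)x + 1/32)(192x^3 - 2880x^2 + 20544x - 91584) + (0)
Last nonzero remainder: 192x^3 - 2880x^2 + 20544x - 91584. Dividing through by 192 gives the monic gcd x^3 - 15x^2 + 107x - 477.

x^3 - 15x^2 + 107x - 477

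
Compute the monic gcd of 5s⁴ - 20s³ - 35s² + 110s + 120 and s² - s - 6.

Repeated division with remainder:
  5s⁴ - 20s³ - 35s² + 110s + 120 = (5s² - 15s - 20)(s² - s - 6) + (0)
The last nonzero remainder s² - s - 6 is already monic.

s² - s - 6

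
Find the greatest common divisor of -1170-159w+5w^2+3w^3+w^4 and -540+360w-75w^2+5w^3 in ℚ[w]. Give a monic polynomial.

-6+w

Repeated division with remainder:
  w^4+3w^3+5w^2-159w-1170 = ((1/5)w+18/5)(5w^3-75w^2+360w-540) + (203w^2-1347w+774)
  5w^3-75w^2+360w-540 = ((5/203)w-8490/41209)(203w^2-1347w+774) + ((2613600/41209)w-15681600/41209)
  203w^2-1347w+774 = ((8365427/2613600)w-1771987/871200)((2613600/41209)w-15681600/41209) + (0)
Last nonzero remainder: (2613600/41209)w-15681600/41209. Dividing through by 2613600/41209 gives the monic gcd w-6.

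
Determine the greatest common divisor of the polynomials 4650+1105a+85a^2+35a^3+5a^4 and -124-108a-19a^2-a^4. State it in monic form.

31-4a+a^2

Euclidean algorithm in ℚ[a]:
  5a^4+35a^3+85a^2+1105a+4650 = (-5)(-a^4-19a^2-108a-124) + (35a^3-10a^2+565a+4030)
  -a^4-19a^2-108a-124 = (-(1/35)a-2/245)(35a^3-10a^2+565a+4030) + (-(144/49)a^2+(576/49)a-4464/49)
  35a^3-10a^2+565a+4030 = (-(1715/144)a-3185/72)(-(144/49)a^2+(576/49)a-4464/49) + (0)
Last nonzero remainder: -(144/49)a^2+(576/49)a-4464/49. Dividing through by -144/49 gives the monic gcd a^2-4a+31.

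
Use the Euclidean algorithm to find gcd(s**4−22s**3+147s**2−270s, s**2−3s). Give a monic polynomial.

By polynomial division,
  s**4−22s**3+147s**2−270s = (s**2−19s+90)(s**2−3s) + (0)
The last nonzero remainder s**2−3s is already monic.

s**2−3s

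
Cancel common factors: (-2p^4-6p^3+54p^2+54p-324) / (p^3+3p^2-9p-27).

(-2p^2-6p+36)/(p+3)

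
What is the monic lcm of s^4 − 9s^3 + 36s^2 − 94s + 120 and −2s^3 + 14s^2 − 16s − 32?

s^6 − 12s^5 + 59s^4 − 166s^3 + 258s^2 + 16s − 480

Repeated division with remainder:
  s^4 − 9s^3 + 36s^2 − 94s + 120 = (−(1/2)s + 1)(−2s^3 + 14s^2 − 16s − 32) + (14s^2 − 94s + 152)
  −2s^3 + 14s^2 − 16s − 32 = (−(1/7)s + 2/49)(14s^2 − 94s + 152) + ((468/49)s − 1872/49)
  14s^2 − 94s + 152 = ((343/234)s − 931/234)((468/49)s − 1872/49) + (0)
Last nonzero remainder: (468/49)s − 1872/49. Dividing through by 468/49 gives the monic gcd s − 4.
Then lcm(f, g) = f·g / gcd(f, g); expanding and making the result monic gives the answer.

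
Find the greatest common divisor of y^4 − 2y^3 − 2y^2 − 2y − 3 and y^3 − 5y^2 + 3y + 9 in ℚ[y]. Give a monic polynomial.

y^2 − 2y − 3

Apply the Euclidean algorithm:
  y^4 − 2y^3 − 2y^2 − 2y − 3 = (y + 3)(y^3 − 5y^2 + 3y + 9) + (10y^2 − 20y − 30)
  y^3 − 5y^2 + 3y + 9 = ((1/10)y − 3/10)(10y^2 − 20y − 30) + (0)
Last nonzero remainder: 10y^2 − 20y − 30. Dividing through by 10 gives the monic gcd y^2 − 2y − 3.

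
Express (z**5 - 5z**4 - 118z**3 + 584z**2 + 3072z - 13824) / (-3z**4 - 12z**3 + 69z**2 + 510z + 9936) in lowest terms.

(-z**3 + 6z**2 + 40z - 192)/(3z**2 + 9z + 138)

By polynomial division,
  z**5 - 5z**4 - 118z**3 + 584z**2 + 3072z - 13824 = (-(1/3)z + 3)(-3z**4 - 12z**3 + 69z**2 + 510z + 9936) + (-59z**3 + 547z**2 + 4854z - 43632)
  -3z**4 - 12z**3 + 69z**2 + 510z + 9936 = ((3/59)z + 2349/3481)(-59z**3 + 547z**2 + 4854z - 43632) + (-(1903872/3481)z**2 - (1903872/3481)z + 137078784/3481)
  -59z**3 + 547z**2 + 4854z - 43632 = ((205379/1903872)z - 351581/317312)(-(1903872/3481)z**2 - (1903872/3481)z + 137078784/3481) + (0)
Last nonzero remainder: -(1903872/3481)z**2 - (1903872/3481)z + 137078784/3481. Dividing through by -1903872/3481 gives the monic gcd z**2 + z - 72.
Cancel z**2 + z - 72 from numerator and denominator to get the reduced form.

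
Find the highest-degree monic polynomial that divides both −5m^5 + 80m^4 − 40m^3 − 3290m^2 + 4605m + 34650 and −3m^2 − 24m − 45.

m^2 + 8m + 15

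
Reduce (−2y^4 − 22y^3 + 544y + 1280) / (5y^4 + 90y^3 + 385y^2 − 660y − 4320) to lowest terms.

(−2y^2 + 2y + 40)/(5y^2 + 30y − 135)

By polynomial division,
  −2y^4 − 22y^3 + 544y + 1280 = (−2/5)(5y^4 + 90y^3 + 385y^2 − 660y − 4320) + (14y^3 + 154y^2 + 280y − 448)
  5y^4 + 90y^3 + 385y^2 − 660y − 4320 = ((5/14)y + 5/2)(14y^3 + 154y^2 + 280y − 448) + (−100y^2 − 1200y − 3200)
  14y^3 + 154y^2 + 280y − 448 = (−(7/50)y + 7/50)(−100y^2 − 1200y − 3200) + (0)
Last nonzero remainder: −100y^2 − 1200y − 3200. Dividing through by −100 gives the monic gcd y^2 + 12y + 32.
Cancel y^2 + 12y + 32 from numerator and denominator to get the reduced form.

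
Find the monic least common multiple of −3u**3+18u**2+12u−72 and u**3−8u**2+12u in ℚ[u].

Apply the Euclidean algorithm:
  −3u**3+18u**2+12u−72 = (−3)(u**3−8u**2+12u) + (−6u**2+48u−72)
  u**3−8u**2+12u = (−(1/6)u)(−6u**2+48u−72) + (0)
Last nonzero remainder: −6u**2+48u−72. Dividing through by −6 gives the monic gcd u**2−8u+12.
Then lcm(f, g) = f·g / gcd(f, g); expanding and making the result monic gives the answer.

u**4−6u**3−4u**2+24u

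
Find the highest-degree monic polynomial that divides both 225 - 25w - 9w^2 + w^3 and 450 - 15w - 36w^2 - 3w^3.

5 + w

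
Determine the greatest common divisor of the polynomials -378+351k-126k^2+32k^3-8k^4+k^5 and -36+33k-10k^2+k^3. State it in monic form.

Apply the Euclidean algorithm:
  k^5-8k^4+32k^3-126k^2+351k-378 = (k^2+2k+19)(k^3-10k^2+33k-36) + (34k^2-204k+306)
  k^3-10k^2+33k-36 = ((1/34)k-2/17)(34k^2-204k+306) + (0)
Last nonzero remainder: 34k^2-204k+306. Dividing through by 34 gives the monic gcd k^2-6k+9.

9-6k+k^2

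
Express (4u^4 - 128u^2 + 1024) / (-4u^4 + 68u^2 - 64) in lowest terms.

(-u^2 + 16)/(u^2 - 1)

Apply the Euclidean algorithm:
  4u^4 - 128u^2 + 1024 = (-1)(-4u^4 + 68u^2 - 64) + (-60u^2 + 960)
  -4u^4 + 68u^2 - 64 = ((1/15)u^2 - 1/15)(-60u^2 + 960) + (0)
Last nonzero remainder: -60u^2 + 960. Dividing through by -60 gives the monic gcd u^2 - 16.
Cancel u^2 - 16 from numerator and denominator to get the reduced form.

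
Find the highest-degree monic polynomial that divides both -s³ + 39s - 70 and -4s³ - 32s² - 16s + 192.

s - 2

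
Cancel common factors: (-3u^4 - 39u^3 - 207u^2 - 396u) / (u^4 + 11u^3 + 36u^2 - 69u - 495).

(-3u^2 - 12u)/(u^2 + 2u - 15)

Repeated division with remainder:
  -3u^4 - 39u^3 - 207u^2 - 396u = (-3)(u^4 + 11u^3 + 36u^2 - 69u - 495) + (-6u^3 - 99u^2 - 603u - 1485)
  u^4 + 11u^3 + 36u^2 - 69u - 495 = (-(1/6)u + 11/12)(-6u^3 - 99u^2 - 603u - 1485) + ((105/4)u^2 + (945/4)u + 3465/4)
  -6u^3 - 99u^2 - 603u - 1485 = (-(8/35)u - 12/7)((105/4)u^2 + (945/4)u + 3465/4) + (0)
Last nonzero remainder: (105/4)u^2 + (945/4)u + 3465/4. Dividing through by 105/4 gives the monic gcd u^2 + 9u + 33.
Cancel u^2 + 9u + 33 from numerator and denominator to get the reduced form.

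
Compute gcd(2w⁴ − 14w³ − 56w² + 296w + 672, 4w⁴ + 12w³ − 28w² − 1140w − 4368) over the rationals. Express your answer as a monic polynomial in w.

Apply the Euclidean algorithm:
  2w⁴ − 14w³ − 56w² + 296w + 672 = (1/2)(4w⁴ + 12w³ − 28w² − 1140w − 4368) + (−20w³ − 42w² + 866w + 2856)
  4w⁴ + 12w³ − 28w² − 1140w − 4368 = (−(1/5)w − 9/50)(−20w³ − 42w² + 866w + 2856) + ((3441/25)w² − (10323/25)w − 96348/25)
  −20w³ − 42w² + 866w + 2856 = (−(500/3441)w − 850/1147)((3441/25)w² − (10323/25)w − 96348/25) + (0)
Last nonzero remainder: (3441/25)w² − (10323/25)w − 96348/25. Dividing through by 3441/25 gives the monic gcd w² − 3w − 28.

w² − 3w − 28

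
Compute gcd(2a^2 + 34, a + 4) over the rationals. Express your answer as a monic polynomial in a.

Repeated division with remainder:
  2a^2 + 34 = (2a - 8)(a + 4) + (66)
  a + 4 = ((1/66)a + 2/33)(66) + (0)
The last nonzero remainder is the constant 66, so the polynomials are coprime and gcd = 1.

1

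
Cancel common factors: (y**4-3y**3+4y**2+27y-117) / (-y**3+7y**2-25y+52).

(-y**2+9)/(y-4)

Euclidean algorithm in ℚ[y]:
  y**4-3y**3+4y**2+27y-117 = (-y-4)(-y**3+7y**2-25y+52) + (7y**2-21y+91)
  -y**3+7y**2-25y+52 = (-(1/7)y+4/7)(7y**2-21y+91) + (0)
Last nonzero remainder: 7y**2-21y+91. Dividing through by 7 gives the monic gcd y**2-3y+13.
Cancel y**2-3y+13 from numerator and denominator to get the reduced form.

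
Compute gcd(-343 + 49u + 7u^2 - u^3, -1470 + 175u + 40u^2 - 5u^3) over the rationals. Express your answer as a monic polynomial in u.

Apply the Euclidean algorithm:
  -u^3 + 7u^2 + 49u - 343 = (1/5)(-5u^3 + 40u^2 + 175u - 1470) + (-u^2 + 14u - 49)
  -5u^3 + 40u^2 + 175u - 1470 = (5u + 30)(-u^2 + 14u - 49) + (0)
Last nonzero remainder: -u^2 + 14u - 49. Dividing through by -1 gives the monic gcd u^2 - 14u + 49.

49 - 14u + u^2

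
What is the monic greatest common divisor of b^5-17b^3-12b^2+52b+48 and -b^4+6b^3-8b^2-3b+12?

Euclidean algorithm in ℚ[b]:
  b^5-17b^3-12b^2+52b+48 = (-b-6)(-b^4+6b^3-8b^2-3b+12) + (11b^3-63b^2+46b+120)
  -b^4+6b^3-8b^2-3b+12 = (-(1/11)b+3/121)(11b^3-63b^2+46b+120) + (-(273/121)b^2+(819/121)b+1092/121)
  11b^3-63b^2+46b+120 = (-(1331/273)b+1210/91)(-(273/121)b^2+(819/121)b+1092/121) + (0)
Last nonzero remainder: -(273/121)b^2+(819/121)b+1092/121. Dividing through by -273/121 gives the monic gcd b^2-3b-4.

b^2-3b-4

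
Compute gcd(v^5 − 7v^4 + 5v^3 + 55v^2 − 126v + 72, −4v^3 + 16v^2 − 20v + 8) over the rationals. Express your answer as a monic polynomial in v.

Apply the Euclidean algorithm:
  v^5 − 7v^4 + 5v^3 + 55v^2 − 126v + 72 = (−(1/4)v^2 + (3/4)v + 3)(−4v^3 + 16v^2 − 20v + 8) + (24v^2 − 72v + 48)
  −4v^3 + 16v^2 − 20v + 8 = (−(1/6)v + 1/6)(24v^2 − 72v + 48) + (0)
Last nonzero remainder: 24v^2 − 72v + 48. Dividing through by 24 gives the monic gcd v^2 − 3v + 2.

v^2 − 3v + 2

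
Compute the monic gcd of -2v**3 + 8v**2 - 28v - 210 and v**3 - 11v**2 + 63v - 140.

Euclidean algorithm in ℚ[v]:
  -2v**3 + 8v**2 - 28v - 210 = (-2)(v**3 - 11v**2 + 63v - 140) + (-14v**2 + 98v - 490)
  v**3 - 11v**2 + 63v - 140 = (-(1/14)v + 2/7)(-14v**2 + 98v - 490) + (0)
Last nonzero remainder: -14v**2 + 98v - 490. Dividing through by -14 gives the monic gcd v**2 - 7v + 35.

v**2 - 7v + 35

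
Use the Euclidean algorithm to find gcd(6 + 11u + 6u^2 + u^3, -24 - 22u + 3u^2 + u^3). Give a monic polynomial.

1 + u

Euclidean algorithm in ℚ[u]:
  u^3 + 6u^2 + 11u + 6 = (u^3 + 3u^2 - 22u - 24) + (3u^2 + 33u + 30)
  u^3 + 3u^2 - 22u - 24 = ((1/3)u - 8/3)(3u^2 + 33u + 30) + (56u + 56)
  3u^2 + 33u + 30 = ((3/56)u + 15/28)(56u + 56) + (0)
Last nonzero remainder: 56u + 56. Dividing through by 56 gives the monic gcd u + 1.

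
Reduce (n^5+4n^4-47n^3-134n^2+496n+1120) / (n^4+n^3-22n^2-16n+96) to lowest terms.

(n^3+4n^2-31n-70)/(n^2+n-6)

Repeated division with remainder:
  n^5+4n^4-47n^3-134n^2+496n+1120 = (n+3)(n^4+n^3-22n^2-16n+96) + (-28n^3-52n^2+448n+832)
  n^4+n^3-22n^2-16n+96 = (-(1/28)n+3/98)(-28n^3-52n^2+448n+832) + (-(216/49)n^2+3456/49)
  -28n^3-52n^2+448n+832 = ((343/54)n+637/54)(-(216/49)n^2+3456/49) + (0)
Last nonzero remainder: -(216/49)n^2+3456/49. Dividing through by -216/49 gives the monic gcd n^2-16.
Cancel n^2-16 from numerator and denominator to get the reduced form.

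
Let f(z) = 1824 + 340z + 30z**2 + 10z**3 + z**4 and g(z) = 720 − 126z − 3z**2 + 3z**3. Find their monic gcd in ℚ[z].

8 + z

By polynomial division,
  z**4 + 10z**3 + 30z**2 + 340z + 1824 = ((1/3)z + 11/3)(3z**3 − 3z**2 − 126z + 720) + (83z**2 + 562z − 816)
  3z**3 − 3z**2 − 126z + 720 = ((3/83)z − 1935/6889)(83z**2 + 562z − 816) + ((422640/6889)z + 3381120/6889)
  83z**2 + 562z − 816 = ((571787/422640)z − 117113/70440)((422640/6889)z + 3381120/6889) + (0)
Last nonzero remainder: (422640/6889)z + 3381120/6889. Dividing through by 422640/6889 gives the monic gcd z + 8.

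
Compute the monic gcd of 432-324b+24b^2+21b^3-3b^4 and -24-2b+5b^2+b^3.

-8+2b+b^2

Apply the Euclidean algorithm:
  -3b^4+21b^3+24b^2-324b+432 = (-3b+36)(b^3+5b^2-2b-24) + (-162b^2-324b+1296)
  b^3+5b^2-2b-24 = (-(1/162)b-1/54)(-162b^2-324b+1296) + (0)
Last nonzero remainder: -162b^2-324b+1296. Dividing through by -162 gives the monic gcd b^2+2b-8.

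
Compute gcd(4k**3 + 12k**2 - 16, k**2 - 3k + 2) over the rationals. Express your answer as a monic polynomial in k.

By polynomial division,
  4k**3 + 12k**2 - 16 = (4k + 24)(k**2 - 3k + 2) + (64k - 64)
  k**2 - 3k + 2 = ((1/64)k - 1/32)(64k - 64) + (0)
Last nonzero remainder: 64k - 64. Dividing through by 64 gives the monic gcd k - 1.

k - 1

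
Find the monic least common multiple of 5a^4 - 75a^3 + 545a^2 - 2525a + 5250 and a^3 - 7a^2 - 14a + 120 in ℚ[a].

a^5 - 11a^4 + 49a^3 - 69a^2 - 970a + 4200

Repeated division with remainder:
  5a^4 - 75a^3 + 545a^2 - 2525a + 5250 = (5a - 40)(a^3 - 7a^2 - 14a + 120) + (335a^2 - 3685a + 10050)
  a^3 - 7a^2 - 14a + 120 = ((1/335)a + 4/335)(335a^2 - 3685a + 10050) + (0)
Last nonzero remainder: 335a^2 - 3685a + 10050. Dividing through by 335 gives the monic gcd a^2 - 11a + 30.
Then lcm(f, g) = f·g / gcd(f, g); expanding and making the result monic gives the answer.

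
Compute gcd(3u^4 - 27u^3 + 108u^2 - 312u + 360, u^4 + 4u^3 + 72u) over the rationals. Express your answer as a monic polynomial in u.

u^2 - 2u + 12

Euclidean algorithm in ℚ[u]:
  3u^4 - 27u^3 + 108u^2 - 312u + 360 = (3)(u^4 + 4u^3 + 72u) + (-39u^3 + 108u^2 - 528u + 360)
  u^4 + 4u^3 + 72u = (-(1/39)u - 88/507)(-39u^3 + 108u^2 - 528u + 360) + ((880/169)u^2 - (1760/169)u + 10560/169)
  -39u^3 + 108u^2 - 528u + 360 = (-(6591/880)u + 507/88)((880/169)u^2 - (1760/169)u + 10560/169) + (0)
Last nonzero remainder: (880/169)u^2 - (1760/169)u + 10560/169. Dividing through by 880/169 gives the monic gcd u^2 - 2u + 12.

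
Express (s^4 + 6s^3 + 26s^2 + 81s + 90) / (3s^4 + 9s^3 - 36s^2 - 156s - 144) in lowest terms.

Apply the Euclidean algorithm:
  s^4 + 6s^3 + 26s^2 + 81s + 90 = (1/3)(3s^4 + 9s^3 - 36s^2 - 156s - 144) + (3s^3 + 38s^2 + 133s + 138)
  3s^4 + 9s^3 - 36s^2 - 156s - 144 = (s - 29/3)(3s^3 + 38s^2 + 133s + 138) + ((595/3)s^2 + (2975/3)s + 1190)
  3s^3 + 38s^2 + 133s + 138 = ((9/595)s + 69/595)((595/3)s^2 + (2975/3)s + 1190) + (0)
Last nonzero remainder: (595/3)s^2 + (2975/3)s + 1190. Dividing through by 595/3 gives the monic gcd s^2 + 5s + 6.
Cancel s^2 + 5s + 6 from numerator and denominator to get the reduced form.

(s^2 + s + 15)/(3s^2 - 6s - 24)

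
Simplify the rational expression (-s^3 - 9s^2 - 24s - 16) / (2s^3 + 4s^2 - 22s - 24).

Apply the Euclidean algorithm:
  -s^3 - 9s^2 - 24s - 16 = (-1/2)(2s^3 + 4s^2 - 22s - 24) + (-7s^2 - 35s - 28)
  2s^3 + 4s^2 - 22s - 24 = (-(2/7)s + 6/7)(-7s^2 - 35s - 28) + (0)
Last nonzero remainder: -7s^2 - 35s - 28. Dividing through by -7 gives the monic gcd s^2 + 5s + 4.
Cancel s^2 + 5s + 4 from numerator and denominator to get the reduced form.

(-s - 4)/(2s - 6)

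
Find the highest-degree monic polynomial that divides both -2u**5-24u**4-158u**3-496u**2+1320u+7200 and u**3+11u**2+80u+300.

Repeated division with remainder:
  -2u**5-24u**4-158u**3-496u**2+1320u+7200 = (-2u**2-2u+24)(u**3+11u**2+80u+300) + (0)
The last nonzero remainder u**3+11u**2+80u+300 is already monic.

u**3+11u**2+80u+300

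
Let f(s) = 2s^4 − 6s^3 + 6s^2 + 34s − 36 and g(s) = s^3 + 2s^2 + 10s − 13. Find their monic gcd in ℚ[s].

s − 1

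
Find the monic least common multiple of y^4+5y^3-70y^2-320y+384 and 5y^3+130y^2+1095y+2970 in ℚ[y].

y^6+25y^5+129y^4-1225y^3-12946y^2-24000y+38016

By polynomial division,
  y^4+5y^3-70y^2-320y+384 = ((1/5)y-21/5)(5y^3+130y^2+1095y+2970) + (257y^2+3685y+12858)
  5y^3+130y^2+1095y+2970 = ((5/257)y+14985/66049)(257y^2+3685y+12858) + ((581400/66049)y+3488400/66049)
  257y^2+3685y+12858 = ((16974593/581400)y+141543007/581400)((581400/66049)y+3488400/66049) + (0)
Last nonzero remainder: (581400/66049)y+3488400/66049. Dividing through by 581400/66049 gives the monic gcd y+6.
Then lcm(f, g) = f·g / gcd(f, g); expanding and making the result monic gives the answer.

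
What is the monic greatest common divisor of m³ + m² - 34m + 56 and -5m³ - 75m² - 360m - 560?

m + 7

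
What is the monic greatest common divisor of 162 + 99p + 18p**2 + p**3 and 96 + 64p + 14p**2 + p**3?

6 + p

Apply the Euclidean algorithm:
  p**3 + 18p**2 + 99p + 162 = (p**3 + 14p**2 + 64p + 96) + (4p**2 + 35p + 66)
  p**3 + 14p**2 + 64p + 96 = ((1/4)p + 21/16)(4p**2 + 35p + 66) + ((25/16)p + 75/8)
  4p**2 + 35p + 66 = ((64/25)p + 176/25)((25/16)p + 75/8) + (0)
Last nonzero remainder: (25/16)p + 75/8. Dividing through by 25/16 gives the monic gcd p + 6.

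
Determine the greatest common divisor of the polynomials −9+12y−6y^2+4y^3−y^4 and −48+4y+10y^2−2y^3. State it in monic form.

−3+y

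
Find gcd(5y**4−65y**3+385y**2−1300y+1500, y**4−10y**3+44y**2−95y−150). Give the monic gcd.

Euclidean algorithm in ℚ[y]:
  5y**4−65y**3+385y**2−1300y+1500 = (5)(y**4−10y**3+44y**2−95y−150) + (−15y**3+165y**2−825y+2250)
  y**4−10y**3+44y**2−95y−150 = (−(1/15)y−1/15)(−15y**3+165y**2−825y+2250) + (0)
Last nonzero remainder: −15y**3+165y**2−825y+2250. Dividing through by −15 gives the monic gcd y**3−11y**2+55y−150.

y**3−11y**2+55y−150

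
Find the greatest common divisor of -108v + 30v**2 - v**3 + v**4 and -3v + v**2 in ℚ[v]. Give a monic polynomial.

-3v + v**2

By polynomial division,
  v**4 - v**3 + 30v**2 - 108v = (v**2 + 2v + 36)(v**2 - 3v) + (0)
The last nonzero remainder v**2 - 3v is already monic.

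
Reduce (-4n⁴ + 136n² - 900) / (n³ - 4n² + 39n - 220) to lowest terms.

(-4n³ - 20n² + 36n + 180)/(n² + n + 44)

Euclidean algorithm in ℚ[n]:
  -4n⁴ + 136n² - 900 = (-4n - 16)(n³ - 4n² + 39n - 220) + (228n² - 256n - 4420)
  n³ - 4n² + 39n - 220 = ((1/228)n - 41/3249)(228n² - 256n - 4420) + ((179200/3249)n - 896000/3249)
  228n² - 256n - 4420 = ((185193/44800)n + 718029/44800)((179200/3249)n - 896000/3249) + (0)
Last nonzero remainder: (179200/3249)n - 896000/3249. Dividing through by 179200/3249 gives the monic gcd n - 5.
Cancel n - 5 from numerator and denominator to get the reduced form.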